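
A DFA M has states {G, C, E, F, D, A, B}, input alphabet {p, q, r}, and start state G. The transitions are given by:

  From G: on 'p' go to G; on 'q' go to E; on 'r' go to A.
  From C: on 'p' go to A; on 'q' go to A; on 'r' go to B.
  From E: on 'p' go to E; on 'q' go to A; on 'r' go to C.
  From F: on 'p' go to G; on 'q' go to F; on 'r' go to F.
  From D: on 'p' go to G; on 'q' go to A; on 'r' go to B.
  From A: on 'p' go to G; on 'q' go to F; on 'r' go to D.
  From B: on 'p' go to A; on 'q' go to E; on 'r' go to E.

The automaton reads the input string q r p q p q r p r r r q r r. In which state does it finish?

start at G
read 'q': G → E
read 'r': E → C
read 'p': C → A
read 'q': A → F
read 'p': F → G
read 'q': G → E
read 'r': E → C
read 'p': C → A
read 'r': A → D
read 'r': D → B
read 'r': B → E
read 'q': E → A
read 'r': A → D
read 'r': D → B

B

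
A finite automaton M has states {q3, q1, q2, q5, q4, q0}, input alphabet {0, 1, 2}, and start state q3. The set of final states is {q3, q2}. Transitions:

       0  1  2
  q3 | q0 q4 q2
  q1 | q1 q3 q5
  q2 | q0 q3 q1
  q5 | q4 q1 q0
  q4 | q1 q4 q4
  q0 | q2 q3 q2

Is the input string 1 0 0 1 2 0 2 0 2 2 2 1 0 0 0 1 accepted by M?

q3 → q4 → q1 → q1 → q3 → q2 → q0 → q2 → q0 → q2 → q1 → q5 → q1 → q1 → q1 → q1 → q3
End state q3 is accepting.

Yes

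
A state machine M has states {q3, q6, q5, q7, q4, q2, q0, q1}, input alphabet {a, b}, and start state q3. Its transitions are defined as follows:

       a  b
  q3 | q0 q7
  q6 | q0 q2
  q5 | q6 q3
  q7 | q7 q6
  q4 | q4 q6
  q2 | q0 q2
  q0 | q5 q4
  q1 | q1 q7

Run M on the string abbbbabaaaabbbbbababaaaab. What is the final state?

Trace: q3 -a-> q0 -b-> q4 -b-> q6 -b-> q2 -b-> q2 -a-> q0 -b-> q4 -a-> q4 -a-> q4 -a-> q4 -a-> q4 -b-> q6 -b-> q2 -b-> q2 -b-> q2 -b-> q2 -a-> q0 -b-> q4 -a-> q4 -b-> q6 -a-> q0 -a-> q5 -a-> q6 -a-> q0 -b-> q4

q4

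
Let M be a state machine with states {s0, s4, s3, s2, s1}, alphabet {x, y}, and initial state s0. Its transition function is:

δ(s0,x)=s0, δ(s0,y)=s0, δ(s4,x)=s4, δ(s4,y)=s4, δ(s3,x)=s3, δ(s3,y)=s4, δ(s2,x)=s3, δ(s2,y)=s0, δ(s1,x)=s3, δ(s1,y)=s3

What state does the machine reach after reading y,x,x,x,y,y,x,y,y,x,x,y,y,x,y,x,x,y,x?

s0

s0 → s0 → s0 → s0 → s0 → s0 → s0 → s0 → s0 → s0 → s0 → s0 → s0 → s0 → s0 → s0 → s0 → s0 → s0 → s0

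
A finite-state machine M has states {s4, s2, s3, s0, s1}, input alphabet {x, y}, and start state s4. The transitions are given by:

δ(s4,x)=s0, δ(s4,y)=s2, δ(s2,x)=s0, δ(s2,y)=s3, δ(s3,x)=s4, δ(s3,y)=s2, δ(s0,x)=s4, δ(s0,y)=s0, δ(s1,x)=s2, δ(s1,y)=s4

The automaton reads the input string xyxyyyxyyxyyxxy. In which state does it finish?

Trace: s4 -x-> s0 -y-> s0 -x-> s4 -y-> s2 -y-> s3 -y-> s2 -x-> s0 -y-> s0 -y-> s0 -x-> s4 -y-> s2 -y-> s3 -x-> s4 -x-> s0 -y-> s0

s0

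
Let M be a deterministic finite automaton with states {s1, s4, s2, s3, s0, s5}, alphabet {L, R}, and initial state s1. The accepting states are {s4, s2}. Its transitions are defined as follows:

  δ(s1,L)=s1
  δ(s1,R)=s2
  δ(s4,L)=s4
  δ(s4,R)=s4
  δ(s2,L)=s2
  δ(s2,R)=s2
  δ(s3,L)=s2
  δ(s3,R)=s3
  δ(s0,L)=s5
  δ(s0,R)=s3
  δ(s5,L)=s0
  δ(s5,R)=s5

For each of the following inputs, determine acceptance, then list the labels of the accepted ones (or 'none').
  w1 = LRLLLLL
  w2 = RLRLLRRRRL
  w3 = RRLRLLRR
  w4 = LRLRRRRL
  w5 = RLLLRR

w1: Trace: s1 -L-> s1 -R-> s2 -L-> s2 -L-> s2 -L-> s2 -L-> s2 -L-> s2  → end s2, accepted
w2: Trace: s1 -R-> s2 -L-> s2 -R-> s2 -L-> s2 -L-> s2 -R-> s2 -R-> s2 -R-> s2 -R-> s2 -L-> s2  → end s2, accepted
w3: Trace: s1 -R-> s2 -R-> s2 -L-> s2 -R-> s2 -L-> s2 -L-> s2 -R-> s2 -R-> s2  → end s2, accepted
w4: Trace: s1 -L-> s1 -R-> s2 -L-> s2 -R-> s2 -R-> s2 -R-> s2 -R-> s2 -L-> s2  → end s2, accepted
w5: Trace: s1 -R-> s2 -L-> s2 -L-> s2 -L-> s2 -R-> s2 -R-> s2  → end s2, accepted

w1, w2, w3, w4, w5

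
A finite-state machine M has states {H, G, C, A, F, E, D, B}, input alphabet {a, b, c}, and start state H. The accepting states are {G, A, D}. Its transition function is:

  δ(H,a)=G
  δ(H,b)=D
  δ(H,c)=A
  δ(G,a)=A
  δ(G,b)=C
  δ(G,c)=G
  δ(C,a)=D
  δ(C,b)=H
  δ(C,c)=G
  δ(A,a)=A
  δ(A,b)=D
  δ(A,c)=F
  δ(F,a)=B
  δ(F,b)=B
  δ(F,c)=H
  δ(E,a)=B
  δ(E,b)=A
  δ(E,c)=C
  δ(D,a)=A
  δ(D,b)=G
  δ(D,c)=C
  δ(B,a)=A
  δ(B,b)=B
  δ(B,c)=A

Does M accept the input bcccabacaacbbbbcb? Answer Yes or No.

start at H
read 'b': H → D
read 'c': D → C
read 'c': C → G
read 'c': G → G
read 'a': G → A
read 'b': A → D
read 'a': D → A
read 'c': A → F
read 'a': F → B
read 'a': B → A
read 'c': A → F
read 'b': F → B
read 'b': B → B
read 'b': B → B
read 'b': B → B
read 'c': B → A
read 'b': A → D
End state D is accepting.

Yes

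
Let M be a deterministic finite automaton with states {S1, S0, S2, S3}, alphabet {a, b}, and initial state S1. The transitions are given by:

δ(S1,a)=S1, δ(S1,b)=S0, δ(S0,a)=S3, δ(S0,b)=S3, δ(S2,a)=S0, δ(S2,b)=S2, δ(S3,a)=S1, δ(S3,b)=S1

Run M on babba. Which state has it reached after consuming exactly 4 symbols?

S0

start at S1
read 'b': S1 → S0
read 'a': S0 → S3
read 'b': S3 → S1
read 'b': S1 → S0
After 4 symbols: S0.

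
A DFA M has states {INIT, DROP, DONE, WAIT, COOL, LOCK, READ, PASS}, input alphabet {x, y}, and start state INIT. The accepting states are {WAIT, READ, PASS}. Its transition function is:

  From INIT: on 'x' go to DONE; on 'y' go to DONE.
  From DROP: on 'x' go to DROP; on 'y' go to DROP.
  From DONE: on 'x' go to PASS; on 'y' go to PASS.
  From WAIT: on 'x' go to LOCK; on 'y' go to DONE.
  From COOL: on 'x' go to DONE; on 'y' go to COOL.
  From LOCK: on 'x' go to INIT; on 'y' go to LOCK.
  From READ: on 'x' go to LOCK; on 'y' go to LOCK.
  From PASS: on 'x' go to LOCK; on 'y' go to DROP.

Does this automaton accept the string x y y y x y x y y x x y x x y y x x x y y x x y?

No

INIT → DONE → PASS → DROP → DROP → DROP → DROP → DROP → DROP → DROP → DROP → DROP → DROP → DROP → DROP → DROP → DROP → DROP → DROP → DROP → DROP → DROP → DROP → DROP → DROP
End state DROP is not accepting.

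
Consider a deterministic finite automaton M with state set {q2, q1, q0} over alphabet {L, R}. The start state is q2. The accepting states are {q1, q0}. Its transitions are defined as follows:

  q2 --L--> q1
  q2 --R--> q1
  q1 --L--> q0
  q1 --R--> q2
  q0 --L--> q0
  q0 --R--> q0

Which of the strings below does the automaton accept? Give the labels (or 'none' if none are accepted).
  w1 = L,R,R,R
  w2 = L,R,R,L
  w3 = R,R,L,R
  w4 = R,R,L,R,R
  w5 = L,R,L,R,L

w1: Trace: q2 -L-> q1 -R-> q2 -R-> q1 -R-> q2  → end q2, rejected
w2: Trace: q2 -L-> q1 -R-> q2 -R-> q1 -L-> q0  → end q0, accepted
w3: Trace: q2 -R-> q1 -R-> q2 -L-> q1 -R-> q2  → end q2, rejected
w4: Trace: q2 -R-> q1 -R-> q2 -L-> q1 -R-> q2 -R-> q1  → end q1, accepted
w5: Trace: q2 -L-> q1 -R-> q2 -L-> q1 -R-> q2 -L-> q1  → end q1, accepted

w2, w4, w5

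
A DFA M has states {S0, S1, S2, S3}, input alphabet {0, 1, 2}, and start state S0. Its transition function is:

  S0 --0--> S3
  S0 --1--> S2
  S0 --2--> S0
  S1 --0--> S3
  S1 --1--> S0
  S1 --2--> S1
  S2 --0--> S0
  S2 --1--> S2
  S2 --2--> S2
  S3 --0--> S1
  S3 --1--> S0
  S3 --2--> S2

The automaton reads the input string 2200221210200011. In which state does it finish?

S2

start at S0
read '2': S0 → S0
read '2': S0 → S0
read '0': S0 → S3
read '0': S3 → S1
read '2': S1 → S1
read '2': S1 → S1
read '1': S1 → S0
read '2': S0 → S0
read '1': S0 → S2
read '0': S2 → S0
read '2': S0 → S0
read '0': S0 → S3
read '0': S3 → S1
read '0': S1 → S3
read '1': S3 → S0
read '1': S0 → S2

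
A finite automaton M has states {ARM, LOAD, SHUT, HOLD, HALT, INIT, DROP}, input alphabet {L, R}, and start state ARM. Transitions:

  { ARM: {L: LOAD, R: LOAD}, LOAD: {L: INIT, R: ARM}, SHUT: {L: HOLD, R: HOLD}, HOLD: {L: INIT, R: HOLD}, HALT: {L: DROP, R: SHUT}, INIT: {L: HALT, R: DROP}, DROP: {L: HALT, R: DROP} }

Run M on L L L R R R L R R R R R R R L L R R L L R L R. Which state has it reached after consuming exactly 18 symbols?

start at ARM
read 'L': ARM → LOAD
read 'L': LOAD → INIT
read 'L': INIT → HALT
read 'R': HALT → SHUT
read 'R': SHUT → HOLD
read 'R': HOLD → HOLD
read 'L': HOLD → INIT
read 'R': INIT → DROP
read 'R': DROP → DROP
read 'R': DROP → DROP
read 'R': DROP → DROP
read 'R': DROP → DROP
read 'R': DROP → DROP
read 'R': DROP → DROP
read 'L': DROP → HALT
read 'L': HALT → DROP
read 'R': DROP → DROP
read 'R': DROP → DROP
After 18 symbols: DROP.

DROP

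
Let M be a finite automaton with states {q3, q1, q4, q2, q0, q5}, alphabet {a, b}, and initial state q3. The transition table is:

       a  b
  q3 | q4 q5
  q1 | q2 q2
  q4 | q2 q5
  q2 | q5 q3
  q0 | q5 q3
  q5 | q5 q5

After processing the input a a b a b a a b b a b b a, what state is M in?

q5

start at q3
read 'a': q3 → q4
read 'a': q4 → q2
read 'b': q2 → q3
read 'a': q3 → q4
read 'b': q4 → q5
read 'a': q5 → q5
read 'a': q5 → q5
read 'b': q5 → q5
read 'b': q5 → q5
read 'a': q5 → q5
read 'b': q5 → q5
read 'b': q5 → q5
read 'a': q5 → q5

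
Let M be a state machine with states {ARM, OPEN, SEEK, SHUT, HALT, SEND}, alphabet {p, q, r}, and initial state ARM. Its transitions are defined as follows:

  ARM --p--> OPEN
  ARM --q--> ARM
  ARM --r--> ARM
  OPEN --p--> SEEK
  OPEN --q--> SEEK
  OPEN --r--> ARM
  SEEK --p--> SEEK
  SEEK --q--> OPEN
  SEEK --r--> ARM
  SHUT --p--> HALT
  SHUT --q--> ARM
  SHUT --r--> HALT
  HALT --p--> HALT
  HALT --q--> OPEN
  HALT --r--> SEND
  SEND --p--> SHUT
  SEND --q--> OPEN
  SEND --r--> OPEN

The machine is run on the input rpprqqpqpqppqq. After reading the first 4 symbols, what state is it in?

ARM

ARM → ARM → OPEN → SEEK → ARM
After 4 symbols: ARM.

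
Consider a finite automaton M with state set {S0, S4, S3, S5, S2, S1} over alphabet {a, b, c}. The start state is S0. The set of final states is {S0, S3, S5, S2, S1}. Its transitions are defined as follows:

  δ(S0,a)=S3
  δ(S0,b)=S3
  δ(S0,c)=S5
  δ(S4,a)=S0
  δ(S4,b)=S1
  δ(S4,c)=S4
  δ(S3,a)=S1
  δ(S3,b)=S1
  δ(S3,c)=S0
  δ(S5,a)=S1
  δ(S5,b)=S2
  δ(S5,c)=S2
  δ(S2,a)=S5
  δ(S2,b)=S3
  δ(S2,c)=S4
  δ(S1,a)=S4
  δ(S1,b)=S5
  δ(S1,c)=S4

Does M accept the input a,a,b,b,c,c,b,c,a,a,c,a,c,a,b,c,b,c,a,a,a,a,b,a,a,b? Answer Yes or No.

Yes

Trace: S0 -a-> S3 -a-> S1 -b-> S5 -b-> S2 -c-> S4 -c-> S4 -b-> S1 -c-> S4 -a-> S0 -a-> S3 -c-> S0 -a-> S3 -c-> S0 -a-> S3 -b-> S1 -c-> S4 -b-> S1 -c-> S4 -a-> S0 -a-> S3 -a-> S1 -a-> S4 -b-> S1 -a-> S4 -a-> S0 -b-> S3
End state S3 is accepting.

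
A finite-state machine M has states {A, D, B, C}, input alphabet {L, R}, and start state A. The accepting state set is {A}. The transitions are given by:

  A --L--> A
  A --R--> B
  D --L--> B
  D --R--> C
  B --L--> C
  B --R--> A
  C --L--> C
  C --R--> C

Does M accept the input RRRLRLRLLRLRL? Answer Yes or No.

A → B → A → B → C → C → C → C → C → C → C → C → C → C
End state C is not accepting.

No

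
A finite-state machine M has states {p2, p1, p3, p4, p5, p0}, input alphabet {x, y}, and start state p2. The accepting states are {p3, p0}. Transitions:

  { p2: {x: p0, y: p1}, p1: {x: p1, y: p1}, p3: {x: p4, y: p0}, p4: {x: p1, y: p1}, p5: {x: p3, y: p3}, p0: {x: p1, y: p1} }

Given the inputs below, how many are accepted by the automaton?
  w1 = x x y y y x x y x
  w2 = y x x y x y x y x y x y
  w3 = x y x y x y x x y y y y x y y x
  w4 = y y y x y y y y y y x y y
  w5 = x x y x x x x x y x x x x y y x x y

0

w1:
  start at p2
  read 'x': p2 → p0
  read 'x': p0 → p1
  read 'y': p1 → p1
  read 'y': p1 → p1
  read 'y': p1 → p1
  read 'x': p1 → p1
  read 'x': p1 → p1
  read 'y': p1 → p1
  read 'x': p1 → p1
  end p1, rejected
w2:
  start at p2
  read 'y': p2 → p1
  read 'x': p1 → p1
  read 'x': p1 → p1
  read 'y': p1 → p1
  read 'x': p1 → p1
  read 'y': p1 → p1
  read 'x': p1 → p1
  read 'y': p1 → p1
  read 'x': p1 → p1
  read 'y': p1 → p1
  read 'x': p1 → p1
  read 'y': p1 → p1
  end p1, rejected
w3:
  start at p2
  read 'x': p2 → p0
  read 'y': p0 → p1
  read 'x': p1 → p1
  read 'y': p1 → p1
  read 'x': p1 → p1
  read 'y': p1 → p1
  read 'x': p1 → p1
  read 'x': p1 → p1
  read 'y': p1 → p1
  read 'y': p1 → p1
  read 'y': p1 → p1
  read 'y': p1 → p1
  read 'x': p1 → p1
  read 'y': p1 → p1
  read 'y': p1 → p1
  read 'x': p1 → p1
  end p1, rejected
w4:
  start at p2
  read 'y': p2 → p1
  read 'y': p1 → p1
  read 'y': p1 → p1
  read 'x': p1 → p1
  read 'y': p1 → p1
  read 'y': p1 → p1
  read 'y': p1 → p1
  read 'y': p1 → p1
  read 'y': p1 → p1
  read 'y': p1 → p1
  read 'x': p1 → p1
  read 'y': p1 → p1
  read 'y': p1 → p1
  end p1, rejected
w5:
  start at p2
  read 'x': p2 → p0
  read 'x': p0 → p1
  read 'y': p1 → p1
  read 'x': p1 → p1
  read 'x': p1 → p1
  read 'x': p1 → p1
  read 'x': p1 → p1
  read 'x': p1 → p1
  read 'y': p1 → p1
  read 'x': p1 → p1
  read 'x': p1 → p1
  read 'x': p1 → p1
  read 'x': p1 → p1
  read 'y': p1 → p1
  read 'y': p1 → p1
  read 'x': p1 → p1
  read 'x': p1 → p1
  read 'y': p1 → p1
  end p1, rejected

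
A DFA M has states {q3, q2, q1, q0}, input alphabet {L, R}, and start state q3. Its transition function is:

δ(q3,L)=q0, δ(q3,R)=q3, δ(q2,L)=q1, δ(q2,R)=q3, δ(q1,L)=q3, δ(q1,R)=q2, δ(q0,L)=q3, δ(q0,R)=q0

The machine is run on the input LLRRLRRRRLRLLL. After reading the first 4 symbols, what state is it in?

q3 → q0 → q3 → q3 → q3
After 4 symbols: q3.

q3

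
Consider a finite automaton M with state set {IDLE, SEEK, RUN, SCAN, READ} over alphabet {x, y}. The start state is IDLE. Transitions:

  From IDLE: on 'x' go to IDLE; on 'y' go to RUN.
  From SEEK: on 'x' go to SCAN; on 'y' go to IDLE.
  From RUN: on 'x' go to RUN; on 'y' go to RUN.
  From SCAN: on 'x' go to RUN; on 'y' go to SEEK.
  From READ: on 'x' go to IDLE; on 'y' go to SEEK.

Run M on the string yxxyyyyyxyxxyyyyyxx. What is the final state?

start at IDLE
read 'y': IDLE → RUN
read 'x': RUN → RUN
read 'x': RUN → RUN
read 'y': RUN → RUN
read 'y': RUN → RUN
read 'y': RUN → RUN
read 'y': RUN → RUN
read 'y': RUN → RUN
read 'x': RUN → RUN
read 'y': RUN → RUN
read 'x': RUN → RUN
read 'x': RUN → RUN
read 'y': RUN → RUN
read 'y': RUN → RUN
read 'y': RUN → RUN
read 'y': RUN → RUN
read 'y': RUN → RUN
read 'x': RUN → RUN
read 'x': RUN → RUN

RUN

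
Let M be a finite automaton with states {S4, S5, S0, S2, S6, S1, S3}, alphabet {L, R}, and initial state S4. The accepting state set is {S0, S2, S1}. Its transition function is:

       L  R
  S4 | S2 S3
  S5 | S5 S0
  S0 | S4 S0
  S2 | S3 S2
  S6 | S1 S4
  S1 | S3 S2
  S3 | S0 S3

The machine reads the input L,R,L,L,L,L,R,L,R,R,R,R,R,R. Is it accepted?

No

Trace: S4 -L-> S2 -R-> S2 -L-> S3 -L-> S0 -L-> S4 -L-> S2 -R-> S2 -L-> S3 -R-> S3 -R-> S3 -R-> S3 -R-> S3 -R-> S3 -R-> S3
End state S3 is not accepting.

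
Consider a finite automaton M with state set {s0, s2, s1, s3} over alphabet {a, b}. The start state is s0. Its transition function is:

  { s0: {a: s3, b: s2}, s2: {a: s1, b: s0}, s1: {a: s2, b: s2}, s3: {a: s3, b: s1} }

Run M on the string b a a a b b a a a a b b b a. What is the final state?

s3

start at s0
read 'b': s0 → s2
read 'a': s2 → s1
read 'a': s1 → s2
read 'a': s2 → s1
read 'b': s1 → s2
read 'b': s2 → s0
read 'a': s0 → s3
read 'a': s3 → s3
read 'a': s3 → s3
read 'a': s3 → s3
read 'b': s3 → s1
read 'b': s1 → s2
read 'b': s2 → s0
read 'a': s0 → s3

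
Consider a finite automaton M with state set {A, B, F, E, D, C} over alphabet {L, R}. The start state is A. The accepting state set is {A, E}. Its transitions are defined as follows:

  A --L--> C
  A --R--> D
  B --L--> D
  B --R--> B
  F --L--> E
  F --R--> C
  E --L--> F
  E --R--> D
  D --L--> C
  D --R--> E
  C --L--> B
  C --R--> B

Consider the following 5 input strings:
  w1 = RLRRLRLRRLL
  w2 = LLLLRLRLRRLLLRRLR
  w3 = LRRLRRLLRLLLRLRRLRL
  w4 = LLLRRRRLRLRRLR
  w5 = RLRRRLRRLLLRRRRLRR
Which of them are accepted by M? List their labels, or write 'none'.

w2

w1: A → D → C → B → B → D → E → F → C → B → D → C  → end C, rejected
w2: A → C → B → D → C → B → D → E → F → C → B → D → C → B → B → B → D → E  → end E, accepted
w3: A → C → B → B → D → E → D → C → B → B → D → C → B → B → D → E → D → C → B → D  → end D, rejected
w4: A → C → B → D → E → D → E → D → C → B → D → E → D → C → B  → end B, rejected
w5: A → D → C → B → B → B → D → E → D → C → B → D → E → D → E → D → C → B → B  → end B, rejected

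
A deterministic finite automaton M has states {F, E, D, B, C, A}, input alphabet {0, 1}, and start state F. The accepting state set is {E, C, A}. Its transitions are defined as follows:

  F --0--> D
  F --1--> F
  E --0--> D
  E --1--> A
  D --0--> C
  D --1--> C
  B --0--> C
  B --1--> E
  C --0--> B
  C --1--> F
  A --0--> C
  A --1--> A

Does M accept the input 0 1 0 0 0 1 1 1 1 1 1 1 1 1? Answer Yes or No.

Yes

Trace: F -0-> D -1-> C -0-> B -0-> C -0-> B -1-> E -1-> A -1-> A -1-> A -1-> A -1-> A -1-> A -1-> A -1-> A
End state A is accepting.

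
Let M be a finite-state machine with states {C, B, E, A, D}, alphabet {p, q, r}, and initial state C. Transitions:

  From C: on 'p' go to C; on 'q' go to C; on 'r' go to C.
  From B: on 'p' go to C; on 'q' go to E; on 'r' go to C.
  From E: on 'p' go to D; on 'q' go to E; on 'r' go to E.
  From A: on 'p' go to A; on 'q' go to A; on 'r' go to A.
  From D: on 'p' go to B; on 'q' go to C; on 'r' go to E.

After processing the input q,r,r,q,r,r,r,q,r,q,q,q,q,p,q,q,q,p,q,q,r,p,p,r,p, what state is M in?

C

start at C
read 'q': C → C
read 'r': C → C
read 'r': C → C
read 'q': C → C
read 'r': C → C
read 'r': C → C
read 'r': C → C
read 'q': C → C
read 'r': C → C
read 'q': C → C
read 'q': C → C
read 'q': C → C
read 'q': C → C
read 'p': C → C
read 'q': C → C
read 'q': C → C
read 'q': C → C
read 'p': C → C
read 'q': C → C
read 'q': C → C
read 'r': C → C
read 'p': C → C
read 'p': C → C
read 'r': C → C
read 'p': C → C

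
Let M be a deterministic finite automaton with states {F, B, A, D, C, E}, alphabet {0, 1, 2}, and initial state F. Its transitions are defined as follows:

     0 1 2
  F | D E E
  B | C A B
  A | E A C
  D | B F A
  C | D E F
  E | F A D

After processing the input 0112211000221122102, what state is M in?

E

F → D → F → E → D → A → A → A → E → F → D → A → C → E → A → C → F → E → F → E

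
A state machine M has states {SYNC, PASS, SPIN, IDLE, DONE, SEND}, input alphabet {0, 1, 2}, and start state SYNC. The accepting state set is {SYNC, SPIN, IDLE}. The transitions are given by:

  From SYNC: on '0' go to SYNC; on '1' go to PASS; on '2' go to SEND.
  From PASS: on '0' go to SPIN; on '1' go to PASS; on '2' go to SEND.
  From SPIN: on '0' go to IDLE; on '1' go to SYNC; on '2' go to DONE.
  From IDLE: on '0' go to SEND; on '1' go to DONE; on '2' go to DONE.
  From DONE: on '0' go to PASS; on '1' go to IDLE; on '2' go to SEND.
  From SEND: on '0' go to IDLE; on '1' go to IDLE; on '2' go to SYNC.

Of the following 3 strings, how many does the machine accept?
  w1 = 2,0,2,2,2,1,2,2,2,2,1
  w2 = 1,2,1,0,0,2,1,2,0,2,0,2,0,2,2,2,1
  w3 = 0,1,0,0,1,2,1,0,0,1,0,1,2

w1:
  start at SYNC
  read '2': SYNC → SEND
  read '0': SEND → IDLE
  read '2': IDLE → DONE
  read '2': DONE → SEND
  read '2': SEND → SYNC
  read '1': SYNC → PASS
  read '2': PASS → SEND
  read '2': SEND → SYNC
  read '2': SYNC → SEND
  read '2': SEND → SYNC
  read '1': SYNC → PASS
  end PASS, rejected
w2:
  start at SYNC
  read '1': SYNC → PASS
  read '2': PASS → SEND
  read '1': SEND → IDLE
  read '0': IDLE → SEND
  read '0': SEND → IDLE
  read '2': IDLE → DONE
  read '1': DONE → IDLE
  read '2': IDLE → DONE
  read '0': DONE → PASS
  read '2': PASS → SEND
  read '0': SEND → IDLE
  read '2': IDLE → DONE
  read '0': DONE → PASS
  read '2': PASS → SEND
  read '2': SEND → SYNC
  read '2': SYNC → SEND
  read '1': SEND → IDLE
  end IDLE, accepted
w3:
  start at SYNC
  read '0': SYNC → SYNC
  read '1': SYNC → PASS
  read '0': PASS → SPIN
  read '0': SPIN → IDLE
  read '1': IDLE → DONE
  read '2': DONE → SEND
  read '1': SEND → IDLE
  read '0': IDLE → SEND
  read '0': SEND → IDLE
  read '1': IDLE → DONE
  read '0': DONE → PASS
  read '1': PASS → PASS
  read '2': PASS → SEND
  end SEND, rejected

1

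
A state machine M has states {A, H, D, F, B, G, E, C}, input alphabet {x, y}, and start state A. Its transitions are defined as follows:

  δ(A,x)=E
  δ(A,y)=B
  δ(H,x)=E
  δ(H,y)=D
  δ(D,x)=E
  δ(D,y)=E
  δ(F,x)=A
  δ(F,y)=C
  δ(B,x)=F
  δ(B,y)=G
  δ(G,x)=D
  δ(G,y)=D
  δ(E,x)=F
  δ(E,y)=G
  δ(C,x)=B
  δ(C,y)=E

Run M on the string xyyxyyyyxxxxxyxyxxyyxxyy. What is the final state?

Trace: A -x-> E -y-> G -y-> D -x-> E -y-> G -y-> D -y-> E -y-> G -x-> D -x-> E -x-> F -x-> A -x-> E -y-> G -x-> D -y-> E -x-> F -x-> A -y-> B -y-> G -x-> D -x-> E -y-> G -y-> D

D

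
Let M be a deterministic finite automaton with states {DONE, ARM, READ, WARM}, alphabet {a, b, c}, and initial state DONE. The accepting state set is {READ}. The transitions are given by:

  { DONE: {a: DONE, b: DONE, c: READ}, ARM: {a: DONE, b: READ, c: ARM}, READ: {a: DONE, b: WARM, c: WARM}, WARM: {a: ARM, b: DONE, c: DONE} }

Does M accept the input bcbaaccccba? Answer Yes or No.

No

start at DONE
read 'b': DONE → DONE
read 'c': DONE → READ
read 'b': READ → WARM
read 'a': WARM → ARM
read 'a': ARM → DONE
read 'c': DONE → READ
read 'c': READ → WARM
read 'c': WARM → DONE
read 'c': DONE → READ
read 'b': READ → WARM
read 'a': WARM → ARM
End state ARM is not accepting.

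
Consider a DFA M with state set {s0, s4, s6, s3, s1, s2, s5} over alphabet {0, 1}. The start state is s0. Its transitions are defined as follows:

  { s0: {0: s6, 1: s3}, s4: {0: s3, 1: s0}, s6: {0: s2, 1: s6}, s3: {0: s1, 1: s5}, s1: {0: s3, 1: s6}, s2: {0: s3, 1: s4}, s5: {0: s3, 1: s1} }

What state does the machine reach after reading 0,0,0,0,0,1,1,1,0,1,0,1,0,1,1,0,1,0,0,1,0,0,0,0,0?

s1

Trace: s0 -0-> s6 -0-> s2 -0-> s3 -0-> s1 -0-> s3 -1-> s5 -1-> s1 -1-> s6 -0-> s2 -1-> s4 -0-> s3 -1-> s5 -0-> s3 -1-> s5 -1-> s1 -0-> s3 -1-> s5 -0-> s3 -0-> s1 -1-> s6 -0-> s2 -0-> s3 -0-> s1 -0-> s3 -0-> s1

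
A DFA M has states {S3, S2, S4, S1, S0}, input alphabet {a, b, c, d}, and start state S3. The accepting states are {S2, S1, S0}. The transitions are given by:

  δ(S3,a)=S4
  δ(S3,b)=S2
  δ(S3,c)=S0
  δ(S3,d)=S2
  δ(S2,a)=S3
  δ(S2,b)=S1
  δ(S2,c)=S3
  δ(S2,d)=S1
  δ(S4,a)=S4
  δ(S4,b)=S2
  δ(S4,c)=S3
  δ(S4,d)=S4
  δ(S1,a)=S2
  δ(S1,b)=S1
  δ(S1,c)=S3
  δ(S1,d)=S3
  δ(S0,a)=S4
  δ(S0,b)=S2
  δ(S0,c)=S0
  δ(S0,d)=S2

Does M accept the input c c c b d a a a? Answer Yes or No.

No

start at S3
read 'c': S3 → S0
read 'c': S0 → S0
read 'c': S0 → S0
read 'b': S0 → S2
read 'd': S2 → S1
read 'a': S1 → S2
read 'a': S2 → S3
read 'a': S3 → S4
End state S4 is not accepting.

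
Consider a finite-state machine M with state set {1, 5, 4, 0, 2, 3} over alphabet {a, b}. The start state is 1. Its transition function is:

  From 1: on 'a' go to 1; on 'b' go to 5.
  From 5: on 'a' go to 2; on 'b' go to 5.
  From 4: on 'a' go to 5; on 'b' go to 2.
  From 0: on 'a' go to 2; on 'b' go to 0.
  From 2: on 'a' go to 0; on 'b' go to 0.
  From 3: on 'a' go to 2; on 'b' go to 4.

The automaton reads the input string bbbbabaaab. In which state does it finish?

Trace: 1 -b-> 5 -b-> 5 -b-> 5 -b-> 5 -a-> 2 -b-> 0 -a-> 2 -a-> 0 -a-> 2 -b-> 0

0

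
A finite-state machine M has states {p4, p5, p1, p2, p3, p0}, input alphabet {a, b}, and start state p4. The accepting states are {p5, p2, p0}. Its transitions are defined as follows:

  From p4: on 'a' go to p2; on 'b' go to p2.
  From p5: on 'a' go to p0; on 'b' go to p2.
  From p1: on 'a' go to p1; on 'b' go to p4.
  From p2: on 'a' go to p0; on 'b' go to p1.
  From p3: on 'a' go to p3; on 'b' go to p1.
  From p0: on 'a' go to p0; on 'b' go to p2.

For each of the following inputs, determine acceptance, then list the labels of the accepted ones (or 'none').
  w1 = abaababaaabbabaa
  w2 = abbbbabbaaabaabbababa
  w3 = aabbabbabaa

w1, w3

w1:
  start at p4
  read 'a': p4 → p2
  read 'b': p2 → p1
  read 'a': p1 → p1
  read 'a': p1 → p1
  read 'b': p1 → p4
  read 'a': p4 → p2
  read 'b': p2 → p1
  read 'a': p1 → p1
  read 'a': p1 → p1
  read 'a': p1 → p1
  read 'b': p1 → p4
  read 'b': p4 → p2
  read 'a': p2 → p0
  read 'b': p0 → p2
  read 'a': p2 → p0
  read 'a': p0 → p0
  end p0, accepted
w2:
  start at p4
  read 'a': p4 → p2
  read 'b': p2 → p1
  read 'b': p1 → p4
  read 'b': p4 → p2
  read 'b': p2 → p1
  read 'a': p1 → p1
  read 'b': p1 → p4
  read 'b': p4 → p2
  read 'a': p2 → p0
  read 'a': p0 → p0
  read 'a': p0 → p0
  read 'b': p0 → p2
  read 'a': p2 → p0
  read 'a': p0 → p0
  read 'b': p0 → p2
  read 'b': p2 → p1
  read 'a': p1 → p1
  read 'b': p1 → p4
  read 'a': p4 → p2
  read 'b': p2 → p1
  read 'a': p1 → p1
  end p1, rejected
w3:
  start at p4
  read 'a': p4 → p2
  read 'a': p2 → p0
  read 'b': p0 → p2
  read 'b': p2 → p1
  read 'a': p1 → p1
  read 'b': p1 → p4
  read 'b': p4 → p2
  read 'a': p2 → p0
  read 'b': p0 → p2
  read 'a': p2 → p0
  read 'a': p0 → p0
  end p0, accepted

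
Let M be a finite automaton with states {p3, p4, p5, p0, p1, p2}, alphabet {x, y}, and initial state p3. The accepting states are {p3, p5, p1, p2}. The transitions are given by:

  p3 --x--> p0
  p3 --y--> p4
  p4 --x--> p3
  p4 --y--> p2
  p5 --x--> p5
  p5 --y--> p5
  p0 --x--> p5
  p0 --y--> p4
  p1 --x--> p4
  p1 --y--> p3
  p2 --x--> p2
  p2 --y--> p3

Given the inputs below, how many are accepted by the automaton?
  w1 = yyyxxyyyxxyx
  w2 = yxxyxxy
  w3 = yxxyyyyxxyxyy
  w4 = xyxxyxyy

3

w1:
  start at p3
  read 'y': p3 → p4
  read 'y': p4 → p2
  read 'y': p2 → p3
  read 'x': p3 → p0
  read 'x': p0 → p5
  read 'y': p5 → p5
  read 'y': p5 → p5
  read 'y': p5 → p5
  read 'x': p5 → p5
  read 'x': p5 → p5
  read 'y': p5 → p5
  read 'x': p5 → p5
  end p5, accepted
w2:
  start at p3
  read 'y': p3 → p4
  read 'x': p4 → p3
  read 'x': p3 → p0
  read 'y': p0 → p4
  read 'x': p4 → p3
  read 'x': p3 → p0
  read 'y': p0 → p4
  end p4, rejected
w3:
  start at p3
  read 'y': p3 → p4
  read 'x': p4 → p3
  read 'x': p3 → p0
  read 'y': p0 → p4
  read 'y': p4 → p2
  read 'y': p2 → p3
  read 'y': p3 → p4
  read 'x': p4 → p3
  read 'x': p3 → p0
  read 'y': p0 → p4
  read 'x': p4 → p3
  read 'y': p3 → p4
  read 'y': p4 → p2
  end p2, accepted
w4:
  start at p3
  read 'x': p3 → p0
  read 'y': p0 → p4
  read 'x': p4 → p3
  read 'x': p3 → p0
  read 'y': p0 → p4
  read 'x': p4 → p3
  read 'y': p3 → p4
  read 'y': p4 → p2
  end p2, accepted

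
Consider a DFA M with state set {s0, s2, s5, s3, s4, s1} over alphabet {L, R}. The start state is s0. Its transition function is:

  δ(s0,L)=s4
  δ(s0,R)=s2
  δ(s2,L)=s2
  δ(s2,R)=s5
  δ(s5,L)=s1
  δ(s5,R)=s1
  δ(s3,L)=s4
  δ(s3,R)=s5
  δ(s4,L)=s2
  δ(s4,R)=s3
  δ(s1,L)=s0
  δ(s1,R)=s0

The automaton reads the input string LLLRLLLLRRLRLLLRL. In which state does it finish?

s1

Trace: s0 -L-> s4 -L-> s2 -L-> s2 -R-> s5 -L-> s1 -L-> s0 -L-> s4 -L-> s2 -R-> s5 -R-> s1 -L-> s0 -R-> s2 -L-> s2 -L-> s2 -L-> s2 -R-> s5 -L-> s1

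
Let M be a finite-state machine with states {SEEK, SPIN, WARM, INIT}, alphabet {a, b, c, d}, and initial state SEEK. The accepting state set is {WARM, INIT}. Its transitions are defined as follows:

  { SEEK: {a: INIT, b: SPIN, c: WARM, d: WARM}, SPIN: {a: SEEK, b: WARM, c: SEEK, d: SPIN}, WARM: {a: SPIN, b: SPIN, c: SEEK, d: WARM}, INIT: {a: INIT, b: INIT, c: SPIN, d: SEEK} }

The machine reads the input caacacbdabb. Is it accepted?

SEEK → WARM → SPIN → SEEK → WARM → SPIN → SEEK → SPIN → SPIN → SEEK → SPIN → WARM
End state WARM is accepting.

Yes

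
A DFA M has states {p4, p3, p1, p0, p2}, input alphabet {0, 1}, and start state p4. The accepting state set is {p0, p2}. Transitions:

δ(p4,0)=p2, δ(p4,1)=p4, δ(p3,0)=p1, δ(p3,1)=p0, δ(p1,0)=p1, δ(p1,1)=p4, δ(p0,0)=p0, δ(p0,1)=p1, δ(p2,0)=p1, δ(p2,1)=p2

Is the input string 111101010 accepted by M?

Yes

p4 → p4 → p4 → p4 → p4 → p2 → p2 → p1 → p4 → p2
End state p2 is accepting.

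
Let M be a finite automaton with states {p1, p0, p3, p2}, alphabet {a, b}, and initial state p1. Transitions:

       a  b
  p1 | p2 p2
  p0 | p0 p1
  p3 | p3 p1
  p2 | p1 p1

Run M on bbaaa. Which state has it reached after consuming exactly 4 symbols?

p1 → p2 → p1 → p2 → p1
After 4 symbols: p1.

p1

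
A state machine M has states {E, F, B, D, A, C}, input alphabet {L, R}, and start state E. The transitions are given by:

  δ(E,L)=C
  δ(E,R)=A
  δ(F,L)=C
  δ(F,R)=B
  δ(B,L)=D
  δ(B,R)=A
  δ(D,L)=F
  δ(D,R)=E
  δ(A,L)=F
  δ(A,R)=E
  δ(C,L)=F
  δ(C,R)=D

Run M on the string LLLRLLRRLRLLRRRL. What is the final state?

F

start at E
read 'L': E → C
read 'L': C → F
read 'L': F → C
read 'R': C → D
read 'L': D → F
read 'L': F → C
read 'R': C → D
read 'R': D → E
read 'L': E → C
read 'R': C → D
read 'L': D → F
read 'L': F → C
read 'R': C → D
read 'R': D → E
read 'R': E → A
read 'L': A → F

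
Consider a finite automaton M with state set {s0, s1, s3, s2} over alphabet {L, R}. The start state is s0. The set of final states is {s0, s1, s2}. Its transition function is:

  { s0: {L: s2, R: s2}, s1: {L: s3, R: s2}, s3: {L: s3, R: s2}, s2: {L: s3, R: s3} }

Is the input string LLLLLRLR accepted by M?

Yes

Trace: s0 -L-> s2 -L-> s3 -L-> s3 -L-> s3 -L-> s3 -R-> s2 -L-> s3 -R-> s2
End state s2 is accepting.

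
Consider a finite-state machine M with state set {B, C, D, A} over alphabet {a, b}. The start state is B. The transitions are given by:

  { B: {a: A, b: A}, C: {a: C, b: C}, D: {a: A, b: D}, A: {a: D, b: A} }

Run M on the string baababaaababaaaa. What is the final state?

D

B → A → D → A → A → D → D → A → D → A → A → D → D → A → D → A → D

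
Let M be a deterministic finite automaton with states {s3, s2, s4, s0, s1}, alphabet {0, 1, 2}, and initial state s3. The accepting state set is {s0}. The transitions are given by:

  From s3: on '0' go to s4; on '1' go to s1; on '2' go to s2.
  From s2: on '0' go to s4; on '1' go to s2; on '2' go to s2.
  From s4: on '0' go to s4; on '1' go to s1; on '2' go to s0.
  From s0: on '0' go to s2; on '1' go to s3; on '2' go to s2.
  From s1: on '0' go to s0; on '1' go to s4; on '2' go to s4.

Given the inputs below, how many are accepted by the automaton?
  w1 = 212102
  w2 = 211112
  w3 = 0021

w1:
  start at s3
  read '2': s3 → s2
  read '1': s2 → s2
  read '2': s2 → s2
  read '1': s2 → s2
  read '0': s2 → s4
  read '2': s4 → s0
  end s0, accepted
w2:
  start at s3
  read '2': s3 → s2
  read '1': s2 → s2
  read '1': s2 → s2
  read '1': s2 → s2
  read '1': s2 → s2
  read '2': s2 → s2
  end s2, rejected
w3:
  start at s3
  read '0': s3 → s4
  read '0': s4 → s4
  read '2': s4 → s0
  read '1': s0 → s3
  end s3, rejected

1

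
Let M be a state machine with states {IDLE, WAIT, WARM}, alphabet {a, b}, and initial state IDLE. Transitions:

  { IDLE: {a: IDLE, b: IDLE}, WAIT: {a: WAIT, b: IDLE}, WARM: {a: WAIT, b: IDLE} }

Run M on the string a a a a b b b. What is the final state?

IDLE

Trace: IDLE -a-> IDLE -a-> IDLE -a-> IDLE -a-> IDLE -b-> IDLE -b-> IDLE -b-> IDLE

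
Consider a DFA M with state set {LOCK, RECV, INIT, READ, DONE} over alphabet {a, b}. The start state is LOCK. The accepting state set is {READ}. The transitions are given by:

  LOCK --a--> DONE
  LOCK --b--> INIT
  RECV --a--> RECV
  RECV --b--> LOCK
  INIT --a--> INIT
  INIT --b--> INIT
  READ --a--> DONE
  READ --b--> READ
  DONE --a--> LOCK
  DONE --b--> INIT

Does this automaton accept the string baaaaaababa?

start at LOCK
read 'b': LOCK → INIT
read 'a': INIT → INIT
read 'a': INIT → INIT
read 'a': INIT → INIT
read 'a': INIT → INIT
read 'a': INIT → INIT
read 'a': INIT → INIT
read 'b': INIT → INIT
read 'a': INIT → INIT
read 'b': INIT → INIT
read 'a': INIT → INIT
End state INIT is not accepting.

No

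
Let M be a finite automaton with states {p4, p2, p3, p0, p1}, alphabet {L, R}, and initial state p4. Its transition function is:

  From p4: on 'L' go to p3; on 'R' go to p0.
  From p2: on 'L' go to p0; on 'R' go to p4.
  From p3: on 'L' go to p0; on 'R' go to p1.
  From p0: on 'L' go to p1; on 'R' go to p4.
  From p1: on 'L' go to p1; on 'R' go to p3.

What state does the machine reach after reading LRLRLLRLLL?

p1

start at p4
read 'L': p4 → p3
read 'R': p3 → p1
read 'L': p1 → p1
read 'R': p1 → p3
read 'L': p3 → p0
read 'L': p0 → p1
read 'R': p1 → p3
read 'L': p3 → p0
read 'L': p0 → p1
read 'L': p1 → p1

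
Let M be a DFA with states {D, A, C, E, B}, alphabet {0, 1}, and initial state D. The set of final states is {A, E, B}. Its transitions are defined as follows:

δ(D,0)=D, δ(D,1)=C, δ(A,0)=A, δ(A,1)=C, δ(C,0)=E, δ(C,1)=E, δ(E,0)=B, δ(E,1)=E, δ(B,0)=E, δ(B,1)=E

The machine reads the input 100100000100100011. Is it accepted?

start at D
read '1': D → C
read '0': C → E
read '0': E → B
read '1': B → E
read '0': E → B
read '0': B → E
read '0': E → B
read '0': B → E
read '0': E → B
read '1': B → E
read '0': E → B
read '0': B → E
read '1': E → E
read '0': E → B
read '0': B → E
read '0': E → B
read '1': B → E
read '1': E → E
End state E is accepting.

Yes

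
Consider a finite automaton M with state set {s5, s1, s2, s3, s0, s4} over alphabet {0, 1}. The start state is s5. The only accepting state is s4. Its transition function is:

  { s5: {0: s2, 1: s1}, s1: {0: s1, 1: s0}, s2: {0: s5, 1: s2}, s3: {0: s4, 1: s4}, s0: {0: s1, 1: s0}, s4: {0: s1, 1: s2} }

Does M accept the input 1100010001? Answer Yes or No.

start at s5
read '1': s5 → s1
read '1': s1 → s0
read '0': s0 → s1
read '0': s1 → s1
read '0': s1 → s1
read '1': s1 → s0
read '0': s0 → s1
read '0': s1 → s1
read '0': s1 → s1
read '1': s1 → s0
End state s0 is not accepting.

No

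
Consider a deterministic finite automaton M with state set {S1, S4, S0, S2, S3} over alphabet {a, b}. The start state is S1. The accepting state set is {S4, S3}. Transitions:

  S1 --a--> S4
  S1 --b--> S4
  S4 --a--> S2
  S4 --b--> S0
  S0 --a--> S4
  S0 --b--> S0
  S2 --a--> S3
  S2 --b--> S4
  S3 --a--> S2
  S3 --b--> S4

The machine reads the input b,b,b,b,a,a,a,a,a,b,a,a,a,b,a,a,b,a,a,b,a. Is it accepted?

No

Trace: S1 -b-> S4 -b-> S0 -b-> S0 -b-> S0 -a-> S4 -a-> S2 -a-> S3 -a-> S2 -a-> S3 -b-> S4 -a-> S2 -a-> S3 -a-> S2 -b-> S4 -a-> S2 -a-> S3 -b-> S4 -a-> S2 -a-> S3 -b-> S4 -a-> S2
End state S2 is not accepting.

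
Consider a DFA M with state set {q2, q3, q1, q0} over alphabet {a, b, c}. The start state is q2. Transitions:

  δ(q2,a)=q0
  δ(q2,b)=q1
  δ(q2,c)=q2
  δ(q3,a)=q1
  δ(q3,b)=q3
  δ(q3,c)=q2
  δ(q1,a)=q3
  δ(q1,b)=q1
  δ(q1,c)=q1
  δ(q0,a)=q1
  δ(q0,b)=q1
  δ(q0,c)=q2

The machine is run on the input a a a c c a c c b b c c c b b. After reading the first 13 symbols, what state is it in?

q1

q2 → q0 → q1 → q3 → q2 → q2 → q0 → q2 → q2 → q1 → q1 → q1 → q1 → q1
After 13 symbols: q1.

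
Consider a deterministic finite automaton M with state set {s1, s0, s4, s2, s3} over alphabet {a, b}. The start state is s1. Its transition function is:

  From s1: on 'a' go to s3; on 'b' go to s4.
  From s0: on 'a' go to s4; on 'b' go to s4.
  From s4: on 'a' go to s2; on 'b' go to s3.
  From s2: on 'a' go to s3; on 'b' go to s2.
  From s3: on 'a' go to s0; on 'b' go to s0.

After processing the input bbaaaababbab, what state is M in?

s1 → s4 → s3 → s0 → s4 → s2 → s3 → s0 → s4 → s3 → s0 → s4 → s3

s3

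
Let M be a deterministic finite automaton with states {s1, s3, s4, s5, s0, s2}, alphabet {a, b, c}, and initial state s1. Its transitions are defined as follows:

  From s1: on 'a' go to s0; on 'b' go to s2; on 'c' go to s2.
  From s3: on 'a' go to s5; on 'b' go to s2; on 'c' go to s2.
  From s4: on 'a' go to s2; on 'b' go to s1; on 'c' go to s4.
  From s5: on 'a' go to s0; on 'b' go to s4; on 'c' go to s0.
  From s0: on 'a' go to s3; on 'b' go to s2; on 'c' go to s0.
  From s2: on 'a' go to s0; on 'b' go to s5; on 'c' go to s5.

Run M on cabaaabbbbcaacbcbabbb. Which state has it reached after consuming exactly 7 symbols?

s4

start at s1
read 'c': s1 → s2
read 'a': s2 → s0
read 'b': s0 → s2
read 'a': s2 → s0
read 'a': s0 → s3
read 'a': s3 → s5
read 'b': s5 → s4
After 7 symbols: s4.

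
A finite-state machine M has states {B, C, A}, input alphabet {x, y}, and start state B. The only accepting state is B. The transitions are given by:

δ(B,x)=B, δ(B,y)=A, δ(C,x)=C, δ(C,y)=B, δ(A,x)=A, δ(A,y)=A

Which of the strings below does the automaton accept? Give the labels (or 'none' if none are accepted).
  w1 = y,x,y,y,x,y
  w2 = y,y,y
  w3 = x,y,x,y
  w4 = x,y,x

w1:
  start at B
  read 'y': B → A
  read 'x': A → A
  read 'y': A → A
  read 'y': A → A
  read 'x': A → A
  read 'y': A → A
  end A, rejected
w2:
  start at B
  read 'y': B → A
  read 'y': A → A
  read 'y': A → A
  end A, rejected
w3:
  start at B
  read 'x': B → B
  read 'y': B → A
  read 'x': A → A
  read 'y': A → A
  end A, rejected
w4:
  start at B
  read 'x': B → B
  read 'y': B → A
  read 'x': A → A
  end A, rejected

none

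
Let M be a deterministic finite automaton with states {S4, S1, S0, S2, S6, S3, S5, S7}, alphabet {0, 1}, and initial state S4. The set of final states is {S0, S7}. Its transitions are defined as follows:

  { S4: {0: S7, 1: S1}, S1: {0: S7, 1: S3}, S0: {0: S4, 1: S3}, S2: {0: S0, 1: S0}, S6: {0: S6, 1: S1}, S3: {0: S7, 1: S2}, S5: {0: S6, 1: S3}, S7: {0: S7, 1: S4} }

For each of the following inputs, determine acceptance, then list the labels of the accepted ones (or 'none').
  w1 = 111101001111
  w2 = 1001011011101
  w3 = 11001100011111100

w1:
  start at S4
  read '1': S4 → S1
  read '1': S1 → S3
  read '1': S3 → S2
  read '1': S2 → S0
  read '0': S0 → S4
  read '1': S4 → S1
  read '0': S1 → S7
  read '0': S7 → S7
  read '1': S7 → S4
  read '1': S4 → S1
  read '1': S1 → S3
  read '1': S3 → S2
  end S2, rejected
w2:
  start at S4
  read '1': S4 → S1
  read '0': S1 → S7
  read '0': S7 → S7
  read '1': S7 → S4
  read '0': S4 → S7
  read '1': S7 → S4
  read '1': S4 → S1
  read '0': S1 → S7
  read '1': S7 → S4
  read '1': S4 → S1
  read '1': S1 → S3
  read '0': S3 → S7
  read '1': S7 → S4
  end S4, rejected
w3:
  start at S4
  read '1': S4 → S1
  read '1': S1 → S3
  read '0': S3 → S7
  read '0': S7 → S7
  read '1': S7 → S4
  read '1': S4 → S1
  read '0': S1 → S7
  read '0': S7 → S7
  read '0': S7 → S7
  read '1': S7 → S4
  read '1': S4 → S1
  read '1': S1 → S3
  read '1': S3 → S2
  read '1': S2 → S0
  read '1': S0 → S3
  read '0': S3 → S7
  read '0': S7 → S7
  end S7, accepted

w3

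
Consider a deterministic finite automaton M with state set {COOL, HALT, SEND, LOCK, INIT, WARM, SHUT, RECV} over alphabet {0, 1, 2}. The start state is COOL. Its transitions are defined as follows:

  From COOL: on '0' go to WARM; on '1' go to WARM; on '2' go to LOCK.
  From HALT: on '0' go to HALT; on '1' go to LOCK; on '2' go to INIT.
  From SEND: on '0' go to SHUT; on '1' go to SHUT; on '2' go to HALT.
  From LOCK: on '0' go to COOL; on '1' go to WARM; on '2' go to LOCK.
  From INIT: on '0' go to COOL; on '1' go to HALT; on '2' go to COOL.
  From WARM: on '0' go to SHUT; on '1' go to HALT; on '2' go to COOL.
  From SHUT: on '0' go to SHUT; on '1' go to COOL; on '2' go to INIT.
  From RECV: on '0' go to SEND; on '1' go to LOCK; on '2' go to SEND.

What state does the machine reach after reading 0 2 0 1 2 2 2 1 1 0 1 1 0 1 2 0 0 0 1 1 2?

start at COOL
read '0': COOL → WARM
read '2': WARM → COOL
read '0': COOL → WARM
read '1': WARM → HALT
read '2': HALT → INIT
read '2': INIT → COOL
read '2': COOL → LOCK
read '1': LOCK → WARM
read '1': WARM → HALT
read '0': HALT → HALT
read '1': HALT → LOCK
read '1': LOCK → WARM
read '0': WARM → SHUT
read '1': SHUT → COOL
read '2': COOL → LOCK
read '0': LOCK → COOL
read '0': COOL → WARM
read '0': WARM → SHUT
read '1': SHUT → COOL
read '1': COOL → WARM
read '2': WARM → COOL

COOL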